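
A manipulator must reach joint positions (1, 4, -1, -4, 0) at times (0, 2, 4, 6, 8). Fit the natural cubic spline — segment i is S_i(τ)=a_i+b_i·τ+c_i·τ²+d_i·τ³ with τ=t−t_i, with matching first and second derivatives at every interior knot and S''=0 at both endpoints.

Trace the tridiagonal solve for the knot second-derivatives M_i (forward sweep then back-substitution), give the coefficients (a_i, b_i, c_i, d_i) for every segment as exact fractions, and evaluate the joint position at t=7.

Δ: Δ0=3/2, Δ1=-5/2, Δ2=-3/2, Δ3=2
row 1: diag=8, rhs=-24; c'=1/4, d'=-3
row 2: denom=8−2·1/4=15/2; d'=(6−2·-3)/(15/2)=8/5
row 3: denom=8−2·4/15=112/15; d'=(21−2·8/5)/(112/15)=267/112
back: M3=267/112
back: M2=8/5−4/15·267/112=27/28
back: M1=-3−1/4·27/28=-363/112
M: M0=0, M1=-363/112, M2=27/28, M3=267/112, M4=0
seg 0: a=1, c=M0/2=0, d=(M1−M0)/(6·2)=-121/448, b=Δ0−h0·(2M0+M1)/6=289/112
seg 1: a=4, c=M1/2=-363/224, d=(M2−M1)/(6·2)=157/448, b=Δ1−h1·(2M1+M2)/6=-37/56
seg 2: a=-1, c=M2/2=27/56, d=(M3−M2)/(6·2)=53/448, b=Δ2−h2·(2M2+M3)/6=-47/16
seg 3: a=-4, c=M3/2=267/224, d=(M4−M3)/(6·2)=-89/448, b=Δ3−h3·(2M3+M4)/6=23/56
t_q=7 → seg 3, τ=1; S=-4+23/56·τ+267/224·τ²+-89/448·τ³=-1163/448

  seg 0: a=1 b=289/112 c=0 d=-121/448
  seg 1: a=4 b=-37/56 c=-363/224 d=157/448
  seg 2: a=-1 b=-47/16 c=27/56 d=53/448
  seg 3: a=-4 b=23/56 c=267/224 d=-89/448
S(7) = -1163/448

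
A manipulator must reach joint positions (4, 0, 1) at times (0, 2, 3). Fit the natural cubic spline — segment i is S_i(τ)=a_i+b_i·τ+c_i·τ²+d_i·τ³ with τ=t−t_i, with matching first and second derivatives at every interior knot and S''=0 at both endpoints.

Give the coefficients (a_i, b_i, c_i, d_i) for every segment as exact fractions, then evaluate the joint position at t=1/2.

  seg 0: a=4 b=-3 c=0 d=1/4
  seg 1: a=0 b=0 c=3/2 d=-1/2
S(1/2) = 81/32

Δ: Δ0=-2, Δ1=1
row 1: diag=6, rhs=18; c'=1/6, d'=3
back: M1=3
M: M0=0, M1=3, M2=0
seg 0: a=4, c=M0/2=0, d=(M1−M0)/(6·2)=1/4, b=Δ0−h0·(2M0+M1)/6=-3
seg 1: a=0, c=M1/2=3/2, d=(M2−M1)/(6·1)=-1/2, b=Δ1−h1·(2M1+M2)/6=0
t_q=1/2 → seg 0, τ=1/2; S=4+-3·τ+0·τ²+1/4·τ³=81/32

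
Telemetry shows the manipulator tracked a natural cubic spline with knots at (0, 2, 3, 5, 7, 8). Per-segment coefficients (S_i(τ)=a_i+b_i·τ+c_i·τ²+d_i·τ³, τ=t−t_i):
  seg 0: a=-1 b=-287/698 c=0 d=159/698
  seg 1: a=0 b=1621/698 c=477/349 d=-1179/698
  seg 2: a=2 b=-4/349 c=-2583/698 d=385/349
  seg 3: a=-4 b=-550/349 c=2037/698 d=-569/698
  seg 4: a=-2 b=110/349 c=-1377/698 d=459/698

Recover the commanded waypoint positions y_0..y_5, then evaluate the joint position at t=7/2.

y_0=-1 y_1=0 y_2=2 y_3=-4 y_4=-2 y_5=-3
S(7/2) = 1685/1396

y_0 = S_0(0) = a_0 = -1
y_1 = S_1(0) = a_1 = 0
y_2 = S_2(0) = a_2 = 2
y_3 = S_3(0) = a_3 = -4
y_4 = S_4(0) = a_4 = -2
y_5 = S_4(1) = -3
t_q=7/2 is in segment 2 (τ=1/2); S_2(τ)=1685/1396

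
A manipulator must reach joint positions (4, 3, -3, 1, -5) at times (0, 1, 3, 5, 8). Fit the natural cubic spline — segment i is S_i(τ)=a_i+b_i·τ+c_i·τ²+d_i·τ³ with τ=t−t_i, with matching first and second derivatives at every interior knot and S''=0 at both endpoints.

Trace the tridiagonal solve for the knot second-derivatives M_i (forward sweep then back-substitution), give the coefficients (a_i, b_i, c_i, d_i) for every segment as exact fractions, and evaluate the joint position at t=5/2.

Δ: Δ0=-1, Δ1=-3, Δ2=2, Δ3=-2
row 1: diag=6, rhs=-12; c'=1/3, d'=-2
row 2: denom=8−2·1/3=22/3; d'=(30−2·-2)/(22/3)=51/11
row 3: denom=10−2·3/11=104/11; d'=(-24−2·51/11)/(104/11)=-183/52
back: M3=-183/52
back: M2=51/11−3/11·-183/52=291/52
back: M1=-2−1/3·291/52=-201/52
M: M0=0, M1=-201/52, M2=291/52, M3=-183/52, M4=0
seg 0: a=4, c=M0/2=0, d=(M1−M0)/(6·1)=-67/104, b=Δ0−h0·(2M0+M1)/6=-37/104
seg 1: a=3, c=M1/2=-201/104, d=(M2−M1)/(6·2)=41/52, b=Δ1−h1·(2M1+M2)/6=-119/52
seg 2: a=-3, c=M2/2=291/104, d=(M3−M2)/(6·2)=-79/104, b=Δ2−h2·(2M2+M3)/6=-29/52
seg 3: a=1, c=M3/2=-183/104, d=(M4−M3)/(6·3)=61/312, b=Δ3−h3·(2M3+M4)/6=79/52
t_q=5/2 → seg 1, τ=3/2; S=3+-119/52·τ+-201/104·τ²+41/52·τ³=-441/208

  seg 0: a=4 b=-37/104 c=0 d=-67/104
  seg 1: a=3 b=-119/52 c=-201/104 d=41/52
  seg 2: a=-3 b=-29/52 c=291/104 d=-79/104
  seg 3: a=1 b=79/52 c=-183/104 d=61/312
S(5/2) = -441/208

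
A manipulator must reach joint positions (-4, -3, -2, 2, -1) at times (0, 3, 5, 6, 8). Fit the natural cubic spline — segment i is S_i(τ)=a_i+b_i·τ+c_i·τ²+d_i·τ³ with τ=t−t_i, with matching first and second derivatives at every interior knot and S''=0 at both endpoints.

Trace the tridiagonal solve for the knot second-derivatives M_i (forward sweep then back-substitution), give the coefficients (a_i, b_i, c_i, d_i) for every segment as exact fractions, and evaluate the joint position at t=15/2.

  seg 0: a=-4 b=1501/1956 c=0 d=-283/5868
  seg 1: a=-3 b=-523/978 c=-283/652 d=1861/3912
  seg 2: a=-2 b=1681/489 c=789/326 d=-1817/978
  seg 3: a=2 b=2645/978 c=-514/163 d=257/489
S(15/2) = 959/1304

Δ: Δ0=1/3, Δ1=1/2, Δ2=4, Δ3=-3/2
row 1: diag=10, rhs=1; c'=1/5, d'=1/10
row 2: denom=6−2·1/5=28/5; d'=(21−2·1/10)/(28/5)=26/7
row 3: denom=6−1·5/28=163/28; d'=(-33−1·26/7)/(163/28)=-1028/163
back: M3=-1028/163
back: M2=26/7−5/28·-1028/163=789/163
back: M1=1/10−1/5·789/163=-283/326
M: M0=0, M1=-283/326, M2=789/163, M3=-1028/163, M4=0
seg 0: a=-4, c=M0/2=0, d=(M1−M0)/(6·3)=-283/5868, b=Δ0−h0·(2M0+M1)/6=1501/1956
seg 1: a=-3, c=M1/2=-283/652, d=(M2−M1)/(6·2)=1861/3912, b=Δ1−h1·(2M1+M2)/6=-523/978
seg 2: a=-2, c=M2/2=789/326, d=(M3−M2)/(6·1)=-1817/978, b=Δ2−h2·(2M2+M3)/6=1681/489
seg 3: a=2, c=M3/2=-514/163, d=(M4−M3)/(6·2)=257/489, b=Δ3−h3·(2M3+M4)/6=2645/978
t_q=15/2 → seg 3, τ=3/2; S=2+2645/978·τ+-514/163·τ²+257/489·τ³=959/1304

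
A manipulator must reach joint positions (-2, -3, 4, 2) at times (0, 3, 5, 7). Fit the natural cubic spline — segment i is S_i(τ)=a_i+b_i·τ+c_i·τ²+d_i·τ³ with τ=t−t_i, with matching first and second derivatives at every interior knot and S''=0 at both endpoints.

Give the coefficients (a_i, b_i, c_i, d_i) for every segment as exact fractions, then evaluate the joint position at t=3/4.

  seg 0: a=-2 b=-433/228 c=0 d=119/684
  seg 1: a=-3 b=319/114 c=119/76 d=-277/456
  seg 2: a=4 b=101/57 c=-79/38 d=79/228
S(3/4) = -16299/4864

Δ: Δ0=-1/3, Δ1=7/2, Δ2=-1
row 1: diag=10, rhs=23; c'=1/5, d'=23/10
row 2: denom=8−2·1/5=38/5; d'=(-27−2·23/10)/(38/5)=-79/19
back: M2=-79/19
back: M1=23/10−1/5·-79/19=119/38
M: M0=0, M1=119/38, M2=-79/19, M3=0
seg 0: a=-2, c=M0/2=0, d=(M1−M0)/(6·3)=119/684, b=Δ0−h0·(2M0+M1)/6=-433/228
seg 1: a=-3, c=M1/2=119/76, d=(M2−M1)/(6·2)=-277/456, b=Δ1−h1·(2M1+M2)/6=319/114
seg 2: a=4, c=M2/2=-79/38, d=(M3−M2)/(6·2)=79/228, b=Δ2−h2·(2M2+M3)/6=101/57
t_q=3/4 → seg 0, τ=3/4; S=-2+-433/228·τ+0·τ²+119/684·τ³=-16299/4864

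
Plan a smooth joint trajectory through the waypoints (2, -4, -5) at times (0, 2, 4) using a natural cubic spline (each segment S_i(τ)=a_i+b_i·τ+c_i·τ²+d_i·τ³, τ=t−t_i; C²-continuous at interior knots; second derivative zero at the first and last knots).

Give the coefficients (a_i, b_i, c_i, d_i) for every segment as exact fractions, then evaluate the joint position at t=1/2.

  seg 0: a=2 b=-29/8 c=0 d=5/32
  seg 1: a=-4 b=-7/4 c=15/16 d=-5/32
S(1/2) = 53/256

Δ: Δ0=-3, Δ1=-1/2
row 1: diag=8, rhs=15; c'=1/4, d'=15/8
back: M1=15/8
M: M0=0, M1=15/8, M2=0
seg 0: a=2, c=M0/2=0, d=(M1−M0)/(6·2)=5/32, b=Δ0−h0·(2M0+M1)/6=-29/8
seg 1: a=-4, c=M1/2=15/16, d=(M2−M1)/(6·2)=-5/32, b=Δ1−h1·(2M1+M2)/6=-7/4
t_q=1/2 → seg 0, τ=1/2; S=2+-29/8·τ+0·τ²+5/32·τ³=53/256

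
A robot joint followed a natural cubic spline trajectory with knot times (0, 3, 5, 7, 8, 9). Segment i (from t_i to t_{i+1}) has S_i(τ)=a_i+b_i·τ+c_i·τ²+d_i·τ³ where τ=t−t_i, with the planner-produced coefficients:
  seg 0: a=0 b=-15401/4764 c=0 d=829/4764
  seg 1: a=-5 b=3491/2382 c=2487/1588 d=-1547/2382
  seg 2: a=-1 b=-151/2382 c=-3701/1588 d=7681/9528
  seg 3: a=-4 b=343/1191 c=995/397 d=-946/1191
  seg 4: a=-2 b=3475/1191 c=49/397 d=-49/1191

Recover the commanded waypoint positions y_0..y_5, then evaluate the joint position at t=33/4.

y_0 = S_0(0) = a_0 = 0
y_1 = S_1(0) = a_1 = -5
y_2 = S_2(0) = a_2 = -1
y_3 = S_3(0) = a_3 = -4
y_4 = S_4(0) = a_4 = -2
y_5 = S_4(1) = 1
t_q=33/4 is in segment 4 (τ=1/4); S_4(τ)=-32103/25408

y_0=0 y_1=-5 y_2=-1 y_3=-4 y_4=-2 y_5=1
S(33/4) = -32103/25408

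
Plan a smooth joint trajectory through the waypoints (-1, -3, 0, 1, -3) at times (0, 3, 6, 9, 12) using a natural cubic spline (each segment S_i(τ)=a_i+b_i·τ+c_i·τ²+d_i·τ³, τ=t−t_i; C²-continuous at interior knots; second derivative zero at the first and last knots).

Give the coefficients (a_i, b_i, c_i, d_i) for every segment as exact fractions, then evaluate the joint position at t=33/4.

  seg 0: a=-1 b=-95/84 c=0 d=13/252
  seg 1: a=-3 b=11/42 c=13/28 d=-55/756
  seg 2: a=0 b=13/12 c=-4/21 d=-5/252
  seg 3: a=1 b=-25/42 c=-31/84 d=31/756
S(33/4) = 2235/1792

Δ: Δ0=-2/3, Δ1=1, Δ2=1/3, Δ3=-4/3
row 1: diag=12, rhs=10; c'=1/4, d'=5/6
row 2: denom=12−3·1/4=45/4; d'=(-4−3·5/6)/(45/4)=-26/45
row 3: denom=12−3·4/15=56/5; d'=(-10−3·-26/45)/(56/5)=-31/42
back: M3=-31/42
back: M2=-26/45−4/15·-31/42=-8/21
back: M1=5/6−1/4·-8/21=13/14
M: M0=0, M1=13/14, M2=-8/21, M3=-31/42, M4=0
seg 0: a=-1, c=M0/2=0, d=(M1−M0)/(6·3)=13/252, b=Δ0−h0·(2M0+M1)/6=-95/84
seg 1: a=-3, c=M1/2=13/28, d=(M2−M1)/(6·3)=-55/756, b=Δ1−h1·(2M1+M2)/6=11/42
seg 2: a=0, c=M2/2=-4/21, d=(M3−M2)/(6·3)=-5/252, b=Δ2−h2·(2M2+M3)/6=13/12
seg 3: a=1, c=M3/2=-31/84, d=(M4−M3)/(6·3)=31/756, b=Δ3−h3·(2M3+M4)/6=-25/42
t_q=33/4 → seg 2, τ=9/4; S=0+13/12·τ+-4/21·τ²+-5/252·τ³=2235/1792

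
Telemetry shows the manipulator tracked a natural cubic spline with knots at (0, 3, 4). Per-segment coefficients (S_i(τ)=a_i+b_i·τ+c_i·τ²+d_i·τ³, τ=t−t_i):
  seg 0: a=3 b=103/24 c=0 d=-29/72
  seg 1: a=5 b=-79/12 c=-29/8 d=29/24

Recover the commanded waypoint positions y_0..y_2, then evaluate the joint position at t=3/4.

y_0=3 y_1=5 y_2=-4
S(3/4) = 3097/512

y_0 = S_0(0) = a_0 = 3
y_1 = S_1(0) = a_1 = 5
y_2 = S_1(1) = -4
t_q=3/4 is in segment 0 (τ=3/4); S_0(τ)=3097/512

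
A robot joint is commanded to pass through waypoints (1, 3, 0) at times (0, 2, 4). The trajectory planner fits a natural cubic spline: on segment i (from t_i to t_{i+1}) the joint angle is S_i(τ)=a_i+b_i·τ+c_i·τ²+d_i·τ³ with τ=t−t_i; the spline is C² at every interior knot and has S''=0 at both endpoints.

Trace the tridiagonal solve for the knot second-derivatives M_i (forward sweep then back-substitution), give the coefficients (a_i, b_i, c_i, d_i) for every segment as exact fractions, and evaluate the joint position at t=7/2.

  seg 0: a=1 b=13/8 c=0 d=-5/32
  seg 1: a=3 b=-1/4 c=-15/16 d=5/32
S(7/2) = 267/256

Δ: Δ0=1, Δ1=-3/2
row 1: diag=8, rhs=-15; c'=1/4, d'=-15/8
back: M1=-15/8
M: M0=0, M1=-15/8, M2=0
seg 0: a=1, c=M0/2=0, d=(M1−M0)/(6·2)=-5/32, b=Δ0−h0·(2M0+M1)/6=13/8
seg 1: a=3, c=M1/2=-15/16, d=(M2−M1)/(6·2)=5/32, b=Δ1−h1·(2M1+M2)/6=-1/4
t_q=7/2 → seg 1, τ=3/2; S=3+-1/4·τ+-15/16·τ²+5/32·τ³=267/256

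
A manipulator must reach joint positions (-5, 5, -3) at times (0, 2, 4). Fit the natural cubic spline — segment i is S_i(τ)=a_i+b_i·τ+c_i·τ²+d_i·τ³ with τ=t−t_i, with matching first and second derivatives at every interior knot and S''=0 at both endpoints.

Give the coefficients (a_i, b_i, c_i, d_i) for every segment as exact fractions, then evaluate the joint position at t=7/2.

Δ: Δ0=5, Δ1=-4
row 1: diag=8, rhs=-54; c'=1/4, d'=-27/4
back: M1=-27/4
M: M0=0, M1=-27/4, M2=0
seg 0: a=-5, c=M0/2=0, d=(M1−M0)/(6·2)=-9/16, b=Δ0−h0·(2M0+M1)/6=29/4
seg 1: a=5, c=M1/2=-27/8, d=(M2−M1)/(6·2)=9/16, b=Δ1−h1·(2M1+M2)/6=1/2
t_q=7/2 → seg 1, τ=3/2; S=5+1/2·τ+-27/8·τ²+9/16·τ³=7/128

  seg 0: a=-5 b=29/4 c=0 d=-9/16
  seg 1: a=5 b=1/2 c=-27/8 d=9/16
S(7/2) = 7/128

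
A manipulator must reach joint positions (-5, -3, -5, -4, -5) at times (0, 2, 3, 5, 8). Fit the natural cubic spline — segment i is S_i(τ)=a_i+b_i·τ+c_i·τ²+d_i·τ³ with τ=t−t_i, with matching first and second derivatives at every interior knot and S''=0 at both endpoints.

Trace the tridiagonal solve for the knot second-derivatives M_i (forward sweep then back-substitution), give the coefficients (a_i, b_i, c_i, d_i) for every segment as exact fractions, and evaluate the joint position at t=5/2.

Δ: Δ0=1, Δ1=-2, Δ2=1/2, Δ3=-1/3
row 1: diag=6, rhs=-18; c'=1/6, d'=-3
row 2: denom=6−1·1/6=35/6; d'=(15−1·-3)/(35/6)=108/35
row 3: denom=10−2·12/35=326/35; d'=(-5−2·108/35)/(326/35)=-391/326
back: M3=-391/326
back: M2=108/35−12/35·-391/326=570/163
back: M1=-3−1/6·570/163=-584/163
M: M0=0, M1=-584/163, M2=570/163, M3=-391/326, M4=0
seg 0: a=-5, c=M0/2=0, d=(M1−M0)/(6·2)=-146/489, b=Δ0−h0·(2M0+M1)/6=1073/489
seg 1: a=-3, c=M1/2=-292/163, d=(M2−M1)/(6·1)=577/489, b=Δ1−h1·(2M1+M2)/6=-679/489
seg 2: a=-5, c=M2/2=285/163, d=(M3−M2)/(6·2)=-1531/3912, b=Δ2−h2·(2M2+M3)/6=-700/489
seg 3: a=-4, c=M3/2=-391/652, d=(M4−M3)/(6·3)=391/5868, b=Δ3−h3·(2M3+M4)/6=847/978
t_q=5/2 → seg 1, τ=1/2; S=-3+-679/489·τ+-292/163·τ²+577/489·τ³=-5209/1304

  seg 0: a=-5 b=1073/489 c=0 d=-146/489
  seg 1: a=-3 b=-679/489 c=-292/163 d=577/489
  seg 2: a=-5 b=-700/489 c=285/163 d=-1531/3912
  seg 3: a=-4 b=847/978 c=-391/652 d=391/5868
S(5/2) = -5209/1304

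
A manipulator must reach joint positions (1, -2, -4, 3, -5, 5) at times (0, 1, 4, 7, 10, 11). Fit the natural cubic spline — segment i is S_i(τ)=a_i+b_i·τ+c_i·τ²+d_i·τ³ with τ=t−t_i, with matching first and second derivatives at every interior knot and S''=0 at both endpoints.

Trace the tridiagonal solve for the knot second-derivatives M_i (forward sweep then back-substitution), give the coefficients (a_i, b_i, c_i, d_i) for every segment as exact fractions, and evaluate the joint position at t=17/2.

  seg 0: a=1 b=-806/259 c=0 d=29/259
  seg 1: a=-2 b=-719/259 c=87/259 d=856/6993
  seg 2: a=-4 b=659/259 c=1117/777 d=-95/189
  seg 3: a=3 b=-622/259 c=-2398/777 d=6988/6993
  seg 4: a=-5 b=1570/259 c=1530/259 d=-510/259
S(17/2) = -1081/259

Δ: Δ0=-3, Δ1=-2/3, Δ2=7/3, Δ3=-8/3, Δ4=10
row 1: diag=8, rhs=14; c'=3/8, d'=7/4
row 2: denom=12−3·3/8=87/8; d'=(18−3·7/4)/(87/8)=34/29
row 3: denom=12−3·8/29=324/29; d'=(-30−3·34/29)/(324/29)=-3
row 4: denom=8−3·29/108=259/36; d'=(76−3·-3)/(259/36)=3060/259
back: M4=3060/259
back: M3=-3−29/108·3060/259=-4796/777
back: M2=34/29−8/29·-4796/777=2234/777
back: M1=7/4−3/8·2234/777=174/259
M: M0=0, M1=174/259, M2=2234/777, M3=-4796/777, M4=3060/259, M5=0
seg 0: a=1, c=M0/2=0, d=(M1−M0)/(6·1)=29/259, b=Δ0−h0·(2M0+M1)/6=-806/259
seg 1: a=-2, c=M1/2=87/259, d=(M2−M1)/(6·3)=856/6993, b=Δ1−h1·(2M1+M2)/6=-719/259
seg 2: a=-4, c=M2/2=1117/777, d=(M3−M2)/(6·3)=-95/189, b=Δ2−h2·(2M2+M3)/6=659/259
seg 3: a=3, c=M3/2=-2398/777, d=(M4−M3)/(6·3)=6988/6993, b=Δ3−h3·(2M3+M4)/6=-622/259
seg 4: a=-5, c=M4/2=1530/259, d=(M5−M4)/(6·1)=-510/259, b=Δ4−h4·(2M4+M5)/6=1570/259
t_q=17/2 → seg 3, τ=3/2; S=3+-622/259·τ+-2398/777·τ²+6988/6993·τ³=-1081/259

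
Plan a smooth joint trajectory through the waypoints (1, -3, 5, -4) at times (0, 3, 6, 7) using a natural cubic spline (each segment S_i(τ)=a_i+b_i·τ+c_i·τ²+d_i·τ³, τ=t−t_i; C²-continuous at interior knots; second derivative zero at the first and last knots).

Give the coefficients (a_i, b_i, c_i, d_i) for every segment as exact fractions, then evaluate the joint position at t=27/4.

  seg 0: a=1 b=-317/87 c=0 d=67/261
  seg 1: a=-3 b=286/87 c=67/29 d=-73/87
  seg 2: a=5 b=-479/87 c=-152/29 d=152/87
S(27/4) = -311/232

Δ: Δ0=-4/3, Δ1=8/3, Δ2=-9
row 1: diag=12, rhs=24; c'=1/4, d'=2
row 2: denom=8−3·1/4=29/4; d'=(-70−3·2)/(29/4)=-304/29
back: M2=-304/29
back: M1=2−1/4·-304/29=134/29
M: M0=0, M1=134/29, M2=-304/29, M3=0
seg 0: a=1, c=M0/2=0, d=(M1−M0)/(6·3)=67/261, b=Δ0−h0·(2M0+M1)/6=-317/87
seg 1: a=-3, c=M1/2=67/29, d=(M2−M1)/(6·3)=-73/87, b=Δ1−h1·(2M1+M2)/6=286/87
seg 2: a=5, c=M2/2=-152/29, d=(M3−M2)/(6·1)=152/87, b=Δ2−h2·(2M2+M3)/6=-479/87
t_q=27/4 → seg 2, τ=3/4; S=5+-479/87·τ+-152/29·τ²+152/87·τ³=-311/232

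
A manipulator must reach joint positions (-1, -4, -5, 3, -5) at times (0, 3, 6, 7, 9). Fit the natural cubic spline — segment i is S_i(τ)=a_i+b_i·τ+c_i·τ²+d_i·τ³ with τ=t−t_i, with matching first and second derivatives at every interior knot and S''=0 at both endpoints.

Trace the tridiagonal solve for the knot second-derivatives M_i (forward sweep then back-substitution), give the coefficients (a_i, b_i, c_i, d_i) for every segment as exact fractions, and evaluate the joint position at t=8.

  seg 0: a=-1 b=-23/255 c=0 d=-232/2295
  seg 1: a=-4 b=-719/255 c=-232/255 d=266/459
  seg 2: a=-5 b=1879/255 c=366/85 d=-937/255
  seg 3: a=3 b=1264/255 c=-571/85 d=571/510
S(8) = 401/170

Δ: Δ0=-1, Δ1=-1/3, Δ2=8, Δ3=-4
row 1: diag=12, rhs=4; c'=1/4, d'=1/3
row 2: denom=8−3·1/4=29/4; d'=(50−3·1/3)/(29/4)=196/29
row 3: denom=6−1·4/29=170/29; d'=(-72−1·196/29)/(170/29)=-1142/85
back: M3=-1142/85
back: M2=196/29−4/29·-1142/85=732/85
back: M1=1/3−1/4·732/85=-464/255
M: M0=0, M1=-464/255, M2=732/85, M3=-1142/85, M4=0
seg 0: a=-1, c=M0/2=0, d=(M1−M0)/(6·3)=-232/2295, b=Δ0−h0·(2M0+M1)/6=-23/255
seg 1: a=-4, c=M1/2=-232/255, d=(M2−M1)/(6·3)=266/459, b=Δ1−h1·(2M1+M2)/6=-719/255
seg 2: a=-5, c=M2/2=366/85, d=(M3−M2)/(6·1)=-937/255, b=Δ2−h2·(2M2+M3)/6=1879/255
seg 3: a=3, c=M3/2=-571/85, d=(M4−M3)/(6·2)=571/510, b=Δ3−h3·(2M3+M4)/6=1264/255
t_q=8 → seg 3, τ=1; S=3+1264/255·τ+-571/85·τ²+571/510·τ³=401/170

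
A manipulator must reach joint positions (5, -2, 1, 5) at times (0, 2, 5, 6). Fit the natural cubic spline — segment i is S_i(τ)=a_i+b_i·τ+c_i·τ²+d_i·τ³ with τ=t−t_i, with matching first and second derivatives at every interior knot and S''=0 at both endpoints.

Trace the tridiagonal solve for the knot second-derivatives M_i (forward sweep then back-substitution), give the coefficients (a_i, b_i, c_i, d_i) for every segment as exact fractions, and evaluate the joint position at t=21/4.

Δ: Δ0=-7/2, Δ1=1, Δ2=4
row 1: diag=10, rhs=27; c'=3/10, d'=27/10
row 2: denom=8−3·3/10=71/10; d'=(18−3·27/10)/(71/10)=99/71
back: M2=99/71
back: M1=27/10−3/10·99/71=162/71
M: M0=0, M1=162/71, M2=99/71, M3=0
seg 0: a=5, c=M0/2=0, d=(M1−M0)/(6·2)=27/142, b=Δ0−h0·(2M0+M1)/6=-605/142
seg 1: a=-2, c=M1/2=81/71, d=(M2−M1)/(6·3)=-7/142, b=Δ1−h1·(2M1+M2)/6=-281/142
seg 2: a=1, c=M2/2=99/142, d=(M3−M2)/(6·1)=-33/142, b=Δ2−h2·(2M2+M3)/6=251/71
t_q=21/4 → seg 2, τ=1/4; S=1+251/71·τ+99/142·τ²+-33/142·τ³=17483/9088

  seg 0: a=5 b=-605/142 c=0 d=27/142
  seg 1: a=-2 b=-281/142 c=81/71 d=-7/142
  seg 2: a=1 b=251/71 c=99/142 d=-33/142
S(21/4) = 17483/9088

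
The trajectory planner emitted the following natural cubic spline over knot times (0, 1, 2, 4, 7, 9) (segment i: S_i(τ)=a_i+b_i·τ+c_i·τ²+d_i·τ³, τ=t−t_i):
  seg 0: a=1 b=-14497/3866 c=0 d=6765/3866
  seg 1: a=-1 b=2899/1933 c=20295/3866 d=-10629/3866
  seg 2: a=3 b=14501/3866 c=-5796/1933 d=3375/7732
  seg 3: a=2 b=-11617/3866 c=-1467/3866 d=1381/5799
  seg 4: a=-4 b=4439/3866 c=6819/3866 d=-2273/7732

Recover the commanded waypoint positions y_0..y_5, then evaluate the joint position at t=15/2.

y_0=1 y_1=-1 y_2=3 y_3=2 y_4=-4 y_5=3
S(15/2) = -186909/61856

y_0 = S_0(0) = a_0 = 1
y_1 = S_1(0) = a_1 = -1
y_2 = S_2(0) = a_2 = 3
y_3 = S_3(0) = a_3 = 2
y_4 = S_4(0) = a_4 = -4
y_5 = S_4(2) = 3
t_q=15/2 is in segment 4 (τ=1/2); S_4(τ)=-186909/61856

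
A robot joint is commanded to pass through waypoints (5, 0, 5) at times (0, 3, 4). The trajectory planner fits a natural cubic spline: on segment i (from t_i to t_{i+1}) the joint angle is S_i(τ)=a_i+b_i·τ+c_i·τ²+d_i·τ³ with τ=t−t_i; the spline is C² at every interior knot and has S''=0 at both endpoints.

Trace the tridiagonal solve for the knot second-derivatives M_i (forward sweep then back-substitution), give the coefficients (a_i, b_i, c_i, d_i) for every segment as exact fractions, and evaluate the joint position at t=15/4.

  seg 0: a=5 b=-25/6 c=0 d=5/18
  seg 1: a=0 b=10/3 c=5/2 d=-5/6
S(15/4) = 455/128

Δ: Δ0=-5/3, Δ1=5
row 1: diag=8, rhs=40; c'=1/8, d'=5
back: M1=5
M: M0=0, M1=5, M2=0
seg 0: a=5, c=M0/2=0, d=(M1−M0)/(6·3)=5/18, b=Δ0−h0·(2M0+M1)/6=-25/6
seg 1: a=0, c=M1/2=5/2, d=(M2−M1)/(6·1)=-5/6, b=Δ1−h1·(2M1+M2)/6=10/3
t_q=15/4 → seg 1, τ=3/4; S=0+10/3·τ+5/2·τ²+-5/6·τ³=455/128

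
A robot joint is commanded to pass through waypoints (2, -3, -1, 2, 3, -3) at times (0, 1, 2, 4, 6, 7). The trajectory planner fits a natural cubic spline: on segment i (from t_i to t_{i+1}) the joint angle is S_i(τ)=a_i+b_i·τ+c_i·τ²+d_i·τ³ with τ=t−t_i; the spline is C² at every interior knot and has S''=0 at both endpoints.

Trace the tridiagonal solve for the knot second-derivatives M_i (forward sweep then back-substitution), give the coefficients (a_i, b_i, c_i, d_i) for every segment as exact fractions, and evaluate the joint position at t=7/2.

Δ: Δ0=-5, Δ1=2, Δ2=3/2, Δ3=1/2, Δ4=-6
row 1: diag=4, rhs=42; c'=1/4, d'=21/2
row 2: denom=6−1·1/4=23/4; d'=(-3−1·21/2)/(23/4)=-54/23
row 3: denom=8−2·8/23=168/23; d'=(-6−2·-54/23)/(168/23)=-5/28
row 4: denom=6−2·23/84=229/42; d'=(-39−2·-5/28)/(229/42)=-1623/229
back: M4=-1623/229
back: M3=-5/28−23/84·-1623/229=807/458
back: M2=-54/23−8/23·807/458=-678/229
back: M1=21/2−1/4·-678/229=2574/229
M: M0=0, M1=2574/229, M2=-678/229, M3=807/458, M4=-1623/229, M5=0
seg 0: a=2, c=M0/2=0, d=(M1−M0)/(6·1)=429/229, b=Δ0−h0·(2M0+M1)/6=-1574/229
seg 1: a=-3, c=M1/2=1287/229, d=(M2−M1)/(6·1)=-542/229, b=Δ1−h1·(2M1+M2)/6=-287/229
seg 2: a=-1, c=M2/2=-339/229, d=(M3−M2)/(6·2)=721/1832, b=Δ2−h2·(2M2+M3)/6=661/229
seg 3: a=2, c=M3/2=807/916, d=(M4−M3)/(6·2)=-1351/1832, b=Δ3−h3·(2M3+M4)/6=773/458
seg 4: a=3, c=M4/2=-1623/458, d=(M5−M4)/(6·1)=541/458, b=Δ4−h4·(2M4+M5)/6=-833/229
t_q=7/2 → seg 2, τ=3/2; S=-1+661/229·τ+-339/229·τ²+721/1832·τ³=19451/14656

  seg 0: a=2 b=-1574/229 c=0 d=429/229
  seg 1: a=-3 b=-287/229 c=1287/229 d=-542/229
  seg 2: a=-1 b=661/229 c=-339/229 d=721/1832
  seg 3: a=2 b=773/458 c=807/916 d=-1351/1832
  seg 4: a=3 b=-833/229 c=-1623/458 d=541/458
S(7/2) = 19451/14656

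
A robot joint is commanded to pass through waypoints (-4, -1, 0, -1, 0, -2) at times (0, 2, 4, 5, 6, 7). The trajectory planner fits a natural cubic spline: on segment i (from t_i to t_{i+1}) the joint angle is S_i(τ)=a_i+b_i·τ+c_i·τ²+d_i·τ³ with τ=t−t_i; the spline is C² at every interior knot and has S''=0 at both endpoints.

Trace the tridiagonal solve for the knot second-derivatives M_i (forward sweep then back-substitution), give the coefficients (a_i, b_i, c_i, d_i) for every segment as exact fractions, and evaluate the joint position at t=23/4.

  seg 0: a=-4 b=245/157 c=0 d=-19/1256
  seg 1: a=-1 b=433/314 c=-57/628 d=-219/1256
  seg 2: a=0 b=-169/157 c=-357/314 d=381/314
  seg 3: a=-1 b=91/314 c=393/157 d=-563/314
  seg 4: a=0 b=-13/157 c=-903/314 d=301/314
S(23/4) = -2633/20096

Δ: Δ0=3/2, Δ1=1/2, Δ2=-1, Δ3=1, Δ4=-2
row 1: diag=8, rhs=-6; c'=1/4, d'=-3/4
row 2: denom=6−2·1/4=11/2; d'=(-9−2·-3/4)/(11/2)=-15/11
row 3: denom=4−1·2/11=42/11; d'=(12−1·-15/11)/(42/11)=7/2
row 4: denom=4−1·11/42=157/42; d'=(-18−1·7/2)/(157/42)=-903/157
back: M4=-903/157
back: M3=7/2−11/42·-903/157=786/157
back: M2=-15/11−2/11·786/157=-357/157
back: M1=-3/4−1/4·-357/157=-57/314
M: M0=0, M1=-57/314, M2=-357/157, M3=786/157, M4=-903/157, M5=0
seg 0: a=-4, c=M0/2=0, d=(M1−M0)/(6·2)=-19/1256, b=Δ0−h0·(2M0+M1)/6=245/157
seg 1: a=-1, c=M1/2=-57/628, d=(M2−M1)/(6·2)=-219/1256, b=Δ1−h1·(2M1+M2)/6=433/314
seg 2: a=0, c=M2/2=-357/314, d=(M3−M2)/(6·1)=381/314, b=Δ2−h2·(2M2+M3)/6=-169/157
seg 3: a=-1, c=M3/2=393/157, d=(M4−M3)/(6·1)=-563/314, b=Δ3−h3·(2M3+M4)/6=91/314
seg 4: a=0, c=M4/2=-903/314, d=(M5−M4)/(6·1)=301/314, b=Δ4−h4·(2M4+M5)/6=-13/157
t_q=23/4 → seg 3, τ=3/4; S=-1+91/314·τ+393/157·τ²+-563/314·τ³=-2633/20096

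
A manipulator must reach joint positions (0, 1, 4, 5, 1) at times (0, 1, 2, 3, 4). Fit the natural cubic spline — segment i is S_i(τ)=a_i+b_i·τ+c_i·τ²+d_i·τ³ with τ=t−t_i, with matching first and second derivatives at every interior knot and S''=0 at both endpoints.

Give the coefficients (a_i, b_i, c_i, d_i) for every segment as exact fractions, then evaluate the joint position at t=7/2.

Δ: Δ0=1, Δ1=3, Δ2=1, Δ3=-4
row 1: diag=4, rhs=12; c'=1/4, d'=3
row 2: denom=4−1·1/4=15/4; d'=(-12−1·3)/(15/4)=-4
row 3: denom=4−1·4/15=56/15; d'=(-30−1·-4)/(56/15)=-195/28
back: M3=-195/28
back: M2=-4−4/15·-195/28=-15/7
back: M1=3−1/4·-15/7=99/28
M: M0=0, M1=99/28, M2=-15/7, M3=-195/28, M4=0
seg 0: a=0, c=M0/2=0, d=(M1−M0)/(6·1)=33/56, b=Δ0−h0·(2M0+M1)/6=23/56
seg 1: a=1, c=M1/2=99/56, d=(M2−M1)/(6·1)=-53/56, b=Δ1−h1·(2M1+M2)/6=61/28
seg 2: a=4, c=M2/2=-15/14, d=(M3−M2)/(6·1)=-45/56, b=Δ2−h2·(2M2+M3)/6=23/8
seg 3: a=5, c=M3/2=-195/56, d=(M4−M3)/(6·1)=65/56, b=Δ3−h3·(2M3+M4)/6=-47/28
t_q=7/2 → seg 3, τ=1/2; S=5+-47/28·τ+-195/56·τ²+65/56·τ³=1539/448

  seg 0: a=0 b=23/56 c=0 d=33/56
  seg 1: a=1 b=61/28 c=99/56 d=-53/56
  seg 2: a=4 b=23/8 c=-15/14 d=-45/56
  seg 3: a=5 b=-47/28 c=-195/56 d=65/56
S(7/2) = 1539/448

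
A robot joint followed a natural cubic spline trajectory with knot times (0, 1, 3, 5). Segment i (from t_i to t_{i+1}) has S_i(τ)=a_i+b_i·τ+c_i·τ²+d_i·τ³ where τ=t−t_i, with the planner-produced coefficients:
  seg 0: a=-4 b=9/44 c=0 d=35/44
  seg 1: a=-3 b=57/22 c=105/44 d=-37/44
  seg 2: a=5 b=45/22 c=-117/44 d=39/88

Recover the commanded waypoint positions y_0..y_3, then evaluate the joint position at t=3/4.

y_0 = S_0(0) = a_0 = -4
y_1 = S_1(0) = a_1 = -3
y_2 = S_2(0) = a_2 = 5
y_3 = S_2(2) = 2
t_q=3/4 is in segment 0 (τ=3/4); S_0(τ)=-9887/2816

y_0=-4 y_1=-3 y_2=5 y_3=2
S(3/4) = -9887/2816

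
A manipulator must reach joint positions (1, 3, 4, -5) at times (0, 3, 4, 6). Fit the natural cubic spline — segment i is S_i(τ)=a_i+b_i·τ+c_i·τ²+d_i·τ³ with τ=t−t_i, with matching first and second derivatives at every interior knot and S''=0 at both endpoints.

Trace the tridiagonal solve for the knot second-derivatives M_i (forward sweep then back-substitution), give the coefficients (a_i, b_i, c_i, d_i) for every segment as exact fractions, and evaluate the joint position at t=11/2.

  seg 0: a=1 b=53/282 c=0 d=5/94
  seg 1: a=3 b=229/141 c=45/94 d=-311/282
  seg 2: a=4 b=-205/282 c=-133/47 d=133/282
S(11/2) = -1403/752

Δ: Δ0=2/3, Δ1=1, Δ2=-9/2
row 1: diag=8, rhs=2; c'=1/8, d'=1/4
row 2: denom=6−1·1/8=47/8; d'=(-33−1·1/4)/(47/8)=-266/47
back: M2=-266/47
back: M1=1/4−1/8·-266/47=45/47
M: M0=0, M1=45/47, M2=-266/47, M3=0
seg 0: a=1, c=M0/2=0, d=(M1−M0)/(6·3)=5/94, b=Δ0−h0·(2M0+M1)/6=53/282
seg 1: a=3, c=M1/2=45/94, d=(M2−M1)/(6·1)=-311/282, b=Δ1−h1·(2M1+M2)/6=229/141
seg 2: a=4, c=M2/2=-133/47, d=(M3−M2)/(6·2)=133/282, b=Δ2−h2·(2M2+M3)/6=-205/282
t_q=11/2 → seg 2, τ=3/2; S=4+-205/282·τ+-133/47·τ²+133/282·τ³=-1403/752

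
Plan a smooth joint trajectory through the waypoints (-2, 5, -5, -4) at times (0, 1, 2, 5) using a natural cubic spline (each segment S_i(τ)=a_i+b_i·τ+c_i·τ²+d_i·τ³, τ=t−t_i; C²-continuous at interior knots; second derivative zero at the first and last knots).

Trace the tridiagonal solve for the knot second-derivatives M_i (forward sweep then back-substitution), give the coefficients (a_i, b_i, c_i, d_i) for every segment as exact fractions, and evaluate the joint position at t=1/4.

  seg 0: a=-2 b=1090/93 c=0 d=-439/93
  seg 1: a=5 b=-227/93 c=-439/31 d=614/93
  seg 2: a=-5 b=-1019/93 c=175/31 d=-175/279
S(1/4) = 1699/1984

Δ: Δ0=7, Δ1=-10, Δ2=1/3
row 1: diag=4, rhs=-102; c'=1/4, d'=-51/2
row 2: denom=8−1·1/4=31/4; d'=(62−1·-51/2)/(31/4)=350/31
back: M2=350/31
back: M1=-51/2−1/4·350/31=-878/31
M: M0=0, M1=-878/31, M2=350/31, M3=0
seg 0: a=-2, c=M0/2=0, d=(M1−M0)/(6·1)=-439/93, b=Δ0−h0·(2M0+M1)/6=1090/93
seg 1: a=5, c=M1/2=-439/31, d=(M2−M1)/(6·1)=614/93, b=Δ1−h1·(2M1+M2)/6=-227/93
seg 2: a=-5, c=M2/2=175/31, d=(M3−M2)/(6·3)=-175/279, b=Δ2−h2·(2M2+M3)/6=-1019/93
t_q=1/4 → seg 0, τ=1/4; S=-2+1090/93·τ+0·τ²+-439/93·τ³=1699/1984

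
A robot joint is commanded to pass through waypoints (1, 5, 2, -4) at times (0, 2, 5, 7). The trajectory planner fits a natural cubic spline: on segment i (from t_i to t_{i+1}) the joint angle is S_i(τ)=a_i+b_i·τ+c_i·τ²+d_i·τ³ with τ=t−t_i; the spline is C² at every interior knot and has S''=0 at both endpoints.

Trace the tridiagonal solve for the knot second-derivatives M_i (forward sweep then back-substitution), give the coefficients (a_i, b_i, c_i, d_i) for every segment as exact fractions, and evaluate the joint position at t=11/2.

Δ: Δ0=2, Δ1=-1, Δ2=-3
row 1: diag=10, rhs=-18; c'=3/10, d'=-9/5
row 2: denom=10−3·3/10=91/10; d'=(-12−3·-9/5)/(91/10)=-66/91
back: M2=-66/91
back: M1=-9/5−3/10·-66/91=-144/91
M: M0=0, M1=-144/91, M2=-66/91, M3=0
seg 0: a=1, c=M0/2=0, d=(M1−M0)/(6·2)=-12/91, b=Δ0−h0·(2M0+M1)/6=230/91
seg 1: a=5, c=M1/2=-72/91, d=(M2−M1)/(6·3)=1/21, b=Δ1−h1·(2M1+M2)/6=86/91
seg 2: a=2, c=M2/2=-33/91, d=(M3−M2)/(6·2)=11/182, b=Δ2−h2·(2M2+M3)/6=-229/91
t_q=11/2 → seg 2, τ=1/2; S=2+-229/91·τ+-33/91·τ²+11/182·τ³=137/208

  seg 0: a=1 b=230/91 c=0 d=-12/91
  seg 1: a=5 b=86/91 c=-72/91 d=1/21
  seg 2: a=2 b=-229/91 c=-33/91 d=11/182
S(11/2) = 137/208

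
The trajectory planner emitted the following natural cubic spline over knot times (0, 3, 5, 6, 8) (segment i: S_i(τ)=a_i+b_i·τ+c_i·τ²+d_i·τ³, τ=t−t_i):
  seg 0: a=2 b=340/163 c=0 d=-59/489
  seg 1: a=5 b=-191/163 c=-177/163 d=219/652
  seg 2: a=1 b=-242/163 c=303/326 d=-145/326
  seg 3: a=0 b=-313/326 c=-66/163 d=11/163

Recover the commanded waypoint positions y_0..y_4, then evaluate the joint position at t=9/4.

y_0=2 y_1=5 y_2=1 y_3=0 y_4=-3
S(9/4) = 55487/10432

y_0 = S_0(0) = a_0 = 2
y_1 = S_1(0) = a_1 = 5
y_2 = S_2(0) = a_2 = 1
y_3 = S_3(0) = a_3 = 0
y_4 = S_3(2) = -3
t_q=9/4 is in segment 0 (τ=9/4); S_0(τ)=55487/10432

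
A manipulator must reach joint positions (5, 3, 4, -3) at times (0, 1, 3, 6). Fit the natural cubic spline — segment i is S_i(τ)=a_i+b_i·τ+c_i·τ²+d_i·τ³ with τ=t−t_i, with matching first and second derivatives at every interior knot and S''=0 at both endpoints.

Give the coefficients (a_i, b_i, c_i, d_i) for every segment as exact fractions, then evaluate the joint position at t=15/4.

Δ: Δ0=-2, Δ1=1/2, Δ2=-7/3
row 1: diag=6, rhs=15; c'=1/3, d'=5/2
row 2: denom=10−2·1/3=28/3; d'=(-17−2·5/2)/(28/3)=-33/14
back: M2=-33/14
back: M1=5/2−1/3·-33/14=23/7
M: M0=0, M1=23/7, M2=-33/14, M3=0
seg 0: a=5, c=M0/2=0, d=(M1−M0)/(6·1)=23/42, b=Δ0−h0·(2M0+M1)/6=-107/42
seg 1: a=3, c=M1/2=23/14, d=(M2−M1)/(6·2)=-79/168, b=Δ1−h1·(2M1+M2)/6=-19/21
seg 2: a=4, c=M2/2=-33/28, d=(M3−M2)/(6·3)=11/84, b=Δ2−h2·(2M2+M3)/6=1/42
t_q=15/4 → seg 2, τ=3/4; S=4+1/42·τ+-33/28·τ²+11/84·τ³=873/256

  seg 0: a=5 b=-107/42 c=0 d=23/42
  seg 1: a=3 b=-19/21 c=23/14 d=-79/168
  seg 2: a=4 b=1/42 c=-33/28 d=11/84
S(15/4) = 873/256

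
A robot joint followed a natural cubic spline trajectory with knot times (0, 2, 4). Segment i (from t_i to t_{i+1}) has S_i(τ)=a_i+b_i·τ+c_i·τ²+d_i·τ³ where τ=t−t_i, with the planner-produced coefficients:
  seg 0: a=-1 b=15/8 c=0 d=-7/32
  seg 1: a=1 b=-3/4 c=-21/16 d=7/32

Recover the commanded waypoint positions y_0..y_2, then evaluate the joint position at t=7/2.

y_0=-1 y_1=1 y_2=-4
S(7/2) = -599/256

y_0 = S_0(0) = a_0 = -1
y_1 = S_1(0) = a_1 = 1
y_2 = S_1(2) = -4
t_q=7/2 is in segment 1 (τ=3/2); S_1(τ)=-599/256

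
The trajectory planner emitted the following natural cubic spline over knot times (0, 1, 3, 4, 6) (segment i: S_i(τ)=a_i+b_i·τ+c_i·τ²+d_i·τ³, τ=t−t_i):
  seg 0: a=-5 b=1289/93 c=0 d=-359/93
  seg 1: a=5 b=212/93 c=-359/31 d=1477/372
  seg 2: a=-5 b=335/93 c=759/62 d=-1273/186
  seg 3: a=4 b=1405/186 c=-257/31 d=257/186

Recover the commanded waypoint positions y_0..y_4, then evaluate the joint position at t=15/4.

y_0 = S_0(0) = a_0 = -5
y_1 = S_1(0) = a_1 = 5
y_2 = S_2(0) = a_2 = -5
y_3 = S_3(0) = a_3 = 4
y_4 = S_3(2) = -3
t_q=15/4 is in segment 2 (τ=3/4); S_2(τ)=6747/3968

y_0=-5 y_1=5 y_2=-5 y_3=4 y_4=-3
S(15/4) = 6747/3968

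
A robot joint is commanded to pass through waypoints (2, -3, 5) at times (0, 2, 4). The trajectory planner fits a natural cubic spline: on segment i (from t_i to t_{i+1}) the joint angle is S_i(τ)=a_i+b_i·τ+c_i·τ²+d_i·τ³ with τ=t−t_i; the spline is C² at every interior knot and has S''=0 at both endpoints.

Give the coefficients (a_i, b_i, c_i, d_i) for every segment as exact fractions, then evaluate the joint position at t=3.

  seg 0: a=2 b=-33/8 c=0 d=13/32
  seg 1: a=-3 b=3/4 c=39/16 d=-13/32
S(3) = -7/32

Δ: Δ0=-5/2, Δ1=4
row 1: diag=8, rhs=39; c'=1/4, d'=39/8
back: M1=39/8
M: M0=0, M1=39/8, M2=0
seg 0: a=2, c=M0/2=0, d=(M1−M0)/(6·2)=13/32, b=Δ0−h0·(2M0+M1)/6=-33/8
seg 1: a=-3, c=M1/2=39/16, d=(M2−M1)/(6·2)=-13/32, b=Δ1−h1·(2M1+M2)/6=3/4
t_q=3 → seg 1, τ=1; S=-3+3/4·τ+39/16·τ²+-13/32·τ³=-7/32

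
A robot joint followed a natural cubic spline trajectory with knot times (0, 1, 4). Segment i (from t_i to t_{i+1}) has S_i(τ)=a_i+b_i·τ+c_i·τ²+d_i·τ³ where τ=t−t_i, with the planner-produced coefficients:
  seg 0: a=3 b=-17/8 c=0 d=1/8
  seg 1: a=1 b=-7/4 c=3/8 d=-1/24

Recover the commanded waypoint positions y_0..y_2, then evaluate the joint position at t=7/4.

y_0 = S_0(0) = a_0 = 3
y_1 = S_1(0) = a_1 = 1
y_2 = S_1(3) = -2
t_q=7/4 is in segment 1 (τ=3/4); S_1(τ)=-61/512

y_0=3 y_1=1 y_2=-2
S(7/4) = -61/512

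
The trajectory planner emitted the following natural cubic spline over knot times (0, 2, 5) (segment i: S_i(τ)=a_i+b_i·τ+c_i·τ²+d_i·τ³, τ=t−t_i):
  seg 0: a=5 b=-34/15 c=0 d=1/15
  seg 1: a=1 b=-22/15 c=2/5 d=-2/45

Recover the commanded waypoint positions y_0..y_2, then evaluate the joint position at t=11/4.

y_0=5 y_1=1 y_2=-1
S(11/4) = 17/160

y_0 = S_0(0) = a_0 = 5
y_1 = S_1(0) = a_1 = 1
y_2 = S_1(3) = -1
t_q=11/4 is in segment 1 (τ=3/4); S_1(τ)=17/160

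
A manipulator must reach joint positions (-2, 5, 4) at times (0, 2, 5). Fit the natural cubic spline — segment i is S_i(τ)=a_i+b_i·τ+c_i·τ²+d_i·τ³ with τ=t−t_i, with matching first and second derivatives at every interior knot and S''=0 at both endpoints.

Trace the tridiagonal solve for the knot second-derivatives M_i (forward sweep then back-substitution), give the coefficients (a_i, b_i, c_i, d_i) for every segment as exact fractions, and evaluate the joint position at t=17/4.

Δ: Δ0=7/2, Δ1=-1/3
row 1: diag=10, rhs=-23; c'=3/10, d'=-23/10
back: M1=-23/10
M: M0=0, M1=-23/10, M2=0
seg 0: a=-2, c=M0/2=0, d=(M1−M0)/(6·2)=-23/120, b=Δ0−h0·(2M0+M1)/6=64/15
seg 1: a=5, c=M1/2=-23/20, d=(M2−M1)/(6·3)=23/180, b=Δ1−h1·(2M1+M2)/6=59/30
t_q=17/4 → seg 1, τ=9/4; S=5+59/30·τ+-23/20·τ²+23/180·τ³=1295/256

  seg 0: a=-2 b=64/15 c=0 d=-23/120
  seg 1: a=5 b=59/30 c=-23/20 d=23/180
S(17/4) = 1295/256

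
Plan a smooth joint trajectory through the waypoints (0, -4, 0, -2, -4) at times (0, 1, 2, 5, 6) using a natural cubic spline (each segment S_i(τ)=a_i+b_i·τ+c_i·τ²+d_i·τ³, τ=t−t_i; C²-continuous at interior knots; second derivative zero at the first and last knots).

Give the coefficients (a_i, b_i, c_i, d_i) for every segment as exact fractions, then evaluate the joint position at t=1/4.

  seg 0: a=0 b=-991/159 c=0 d=355/159
  seg 1: a=-4 b=74/159 c=355/53 d=-503/159
  seg 2: a=0 b=695/159 c=-148/53 d=59/159
  seg 3: a=-2 b=-376/159 c=29/53 d=-29/159
S(1/4) = -5167/3392

Δ: Δ0=-4, Δ1=4, Δ2=-2/3, Δ3=-2
row 1: diag=4, rhs=48; c'=1/4, d'=12
row 2: denom=8−1·1/4=31/4; d'=(-28−1·12)/(31/4)=-160/31
row 3: denom=8−3·12/31=212/31; d'=(-8−3·-160/31)/(212/31)=58/53
back: M3=58/53
back: M2=-160/31−12/31·58/53=-296/53
back: M1=12−1/4·-296/53=710/53
M: M0=0, M1=710/53, M2=-296/53, M3=58/53, M4=0
seg 0: a=0, c=M0/2=0, d=(M1−M0)/(6·1)=355/159, b=Δ0−h0·(2M0+M1)/6=-991/159
seg 1: a=-4, c=M1/2=355/53, d=(M2−M1)/(6·1)=-503/159, b=Δ1−h1·(2M1+M2)/6=74/159
seg 2: a=0, c=M2/2=-148/53, d=(M3−M2)/(6·3)=59/159, b=Δ2−h2·(2M2+M3)/6=695/159
seg 3: a=-2, c=M3/2=29/53, d=(M4−M3)/(6·1)=-29/159, b=Δ3−h3·(2M3+M4)/6=-376/159
t_q=1/4 → seg 0, τ=1/4; S=0+-991/159·τ+0·τ²+355/159·τ³=-5167/3392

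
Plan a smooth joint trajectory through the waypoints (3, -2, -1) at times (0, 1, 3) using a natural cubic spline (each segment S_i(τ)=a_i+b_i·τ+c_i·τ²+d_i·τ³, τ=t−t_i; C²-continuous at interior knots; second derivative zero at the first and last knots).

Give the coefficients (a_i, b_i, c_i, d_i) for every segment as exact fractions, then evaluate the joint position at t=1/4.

Δ: Δ0=-5, Δ1=1/2
row 1: diag=6, rhs=33; c'=1/3, d'=11/2
back: M1=11/2
M: M0=0, M1=11/2, M2=0
seg 0: a=3, c=M0/2=0, d=(M1−M0)/(6·1)=11/12, b=Δ0−h0·(2M0+M1)/6=-71/12
seg 1: a=-2, c=M1/2=11/4, d=(M2−M1)/(6·2)=-11/24, b=Δ1−h1·(2M1+M2)/6=-19/6
t_q=1/4 → seg 0, τ=1/4; S=3+-71/12·τ+0·τ²+11/12·τ³=393/256

  seg 0: a=3 b=-71/12 c=0 d=11/12
  seg 1: a=-2 b=-19/6 c=11/4 d=-11/24
S(1/4) = 393/256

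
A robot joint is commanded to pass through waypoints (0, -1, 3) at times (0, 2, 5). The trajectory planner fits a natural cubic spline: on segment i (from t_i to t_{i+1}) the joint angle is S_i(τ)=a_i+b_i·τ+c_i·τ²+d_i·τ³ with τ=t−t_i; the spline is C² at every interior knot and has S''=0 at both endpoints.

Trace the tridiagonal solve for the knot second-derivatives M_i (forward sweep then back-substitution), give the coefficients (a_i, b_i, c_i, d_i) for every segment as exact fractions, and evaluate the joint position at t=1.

Δ: Δ0=-1/2, Δ1=4/3
row 1: diag=10, rhs=11; c'=3/10, d'=11/10
back: M1=11/10
M: M0=0, M1=11/10, M2=0
seg 0: a=0, c=M0/2=0, d=(M1−M0)/(6·2)=11/120, b=Δ0−h0·(2M0+M1)/6=-13/15
seg 1: a=-1, c=M1/2=11/20, d=(M2−M1)/(6·3)=-11/180, b=Δ1−h1·(2M1+M2)/6=7/30
t_q=1 → seg 0, τ=1; S=0+-13/15·τ+0·τ²+11/120·τ³=-31/40

  seg 0: a=0 b=-13/15 c=0 d=11/120
  seg 1: a=-1 b=7/30 c=11/20 d=-11/180
S(1) = -31/40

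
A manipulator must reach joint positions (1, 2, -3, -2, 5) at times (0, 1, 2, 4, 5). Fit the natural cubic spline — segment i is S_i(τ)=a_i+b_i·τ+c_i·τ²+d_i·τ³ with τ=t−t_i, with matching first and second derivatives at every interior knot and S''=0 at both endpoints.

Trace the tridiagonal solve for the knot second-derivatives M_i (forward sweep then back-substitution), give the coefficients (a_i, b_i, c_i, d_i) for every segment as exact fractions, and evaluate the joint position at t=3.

Δ: Δ0=1, Δ1=-5, Δ2=1/2, Δ3=7
row 1: diag=4, rhs=-36; c'=1/4, d'=-9
row 2: denom=6−1·1/4=23/4; d'=(33−1·-9)/(23/4)=168/23
row 3: denom=6−2·8/23=122/23; d'=(39−2·168/23)/(122/23)=561/122
back: M3=561/122
back: M2=168/23−8/23·561/122=348/61
back: M1=-9−1/4·348/61=-636/61
M: M0=0, M1=-636/61, M2=348/61, M3=561/122, M4=0
seg 0: a=1, c=M0/2=0, d=(M1−M0)/(6·1)=-106/61, b=Δ0−h0·(2M0+M1)/6=167/61
seg 1: a=2, c=M1/2=-318/61, d=(M2−M1)/(6·1)=164/61, b=Δ1−h1·(2M1+M2)/6=-151/61
seg 2: a=-3, c=M2/2=174/61, d=(M3−M2)/(6·2)=-45/488, b=Δ2−h2·(2M2+M3)/6=-295/61
seg 3: a=-2, c=M3/2=561/244, d=(M4−M3)/(6·1)=-187/244, b=Δ3−h3·(2M3+M4)/6=667/122
t_q=3 → seg 2, τ=1; S=-3+-295/61·τ+174/61·τ²+-45/488·τ³=-2477/488

  seg 0: a=1 b=167/61 c=0 d=-106/61
  seg 1: a=2 b=-151/61 c=-318/61 d=164/61
  seg 2: a=-3 b=-295/61 c=174/61 d=-45/488
  seg 3: a=-2 b=667/122 c=561/244 d=-187/244
S(3) = -2477/488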